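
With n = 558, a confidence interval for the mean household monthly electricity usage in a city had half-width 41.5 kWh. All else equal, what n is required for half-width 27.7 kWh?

Margin of error scales as 1/√n, so n₂ = n₁·(E₁/E₂)².
n₂ = 558 × (41.5/27.7)² = 558 × 2.245 = 1252.71
Round up: n₂ = 1253.

1253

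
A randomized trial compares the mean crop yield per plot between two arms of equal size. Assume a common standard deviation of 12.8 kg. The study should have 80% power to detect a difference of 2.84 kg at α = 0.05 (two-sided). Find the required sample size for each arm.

For two equal groups, n per group = 2·((z_{α/2} + z_β)·σ/δ)².
z_{α/2} = 1.960; z_β = 0.842 (power 80%).
n = 2 × (2.802 × 12.8 / 2.84)² = 2 × 159.48 = 318.96
Round up: n = 319 per group.

319 per group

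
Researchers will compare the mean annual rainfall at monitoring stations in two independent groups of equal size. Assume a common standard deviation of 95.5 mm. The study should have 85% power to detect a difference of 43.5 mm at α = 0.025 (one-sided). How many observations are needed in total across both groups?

For two equal groups, n per group = 2·((z_α + z_β)·σ/δ)².
z_α = 1.960; z_β = 1.036 (power 85%).
n = 2 × (2.996 × 95.5 / 43.5)² = 2 × 43.26 = 86.52
Round up: n = 87 per group.
Total across both groups: 2 × 87 = 174.

174 total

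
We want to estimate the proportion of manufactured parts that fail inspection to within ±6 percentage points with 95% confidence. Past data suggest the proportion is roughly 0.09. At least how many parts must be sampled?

n = 88

For a proportion with margin E = 0.06 at 95% confidence, z = 1.960.
n = p̂(1−p̂)(z/E)² = 0.09 × 0.91 × (1.960/0.06)² = 87.40
Round up: n = 88.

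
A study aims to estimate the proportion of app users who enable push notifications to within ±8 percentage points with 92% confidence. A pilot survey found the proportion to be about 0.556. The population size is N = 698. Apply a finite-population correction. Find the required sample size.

102

For a proportion with margin E = 0.08 at 92% confidence, z = 1.751.
n = p̂(1−p̂)(z/E)² = 0.556 × 0.444 × (1.751/0.08)² = 118.26 — call this n₀.
Finite-population correction with N = 698: n = n₀ / (1 + (n₀−1)/N) = 118.26 / 1.168 = 101.25
Round up: n = 102.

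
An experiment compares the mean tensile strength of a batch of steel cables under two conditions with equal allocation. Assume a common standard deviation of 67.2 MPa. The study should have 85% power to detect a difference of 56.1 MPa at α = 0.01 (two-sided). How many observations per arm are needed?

38 per group

For two equal groups, n per group = 2·((z_{α/2} + z_β)·σ/δ)².
z_{α/2} = 2.576; z_β = 1.036 (power 85%).
n = 2 × (3.612 × 67.2 / 56.1)² = 2 × 18.72 = 37.44
Round up: n = 38 per group.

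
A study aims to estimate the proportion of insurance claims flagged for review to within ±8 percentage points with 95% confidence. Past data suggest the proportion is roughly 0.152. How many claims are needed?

For a proportion with margin E = 0.08 at 95% confidence, z = 1.960.
n = p̂(1−p̂)(z/E)² = 0.152 × 0.848 × (1.960/0.08)² = 77.37
Round up: n = 78.

78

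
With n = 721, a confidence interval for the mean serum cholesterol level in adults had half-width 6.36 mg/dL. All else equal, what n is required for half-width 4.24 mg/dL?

1623

Margin of error scales as 1/√n, so n₂ = n₁·(E₁/E₂)².
n₂ = 721 × (6.36/4.24)² = 721 × 2.25 = 1622.25
Round up: n₂ = 1623.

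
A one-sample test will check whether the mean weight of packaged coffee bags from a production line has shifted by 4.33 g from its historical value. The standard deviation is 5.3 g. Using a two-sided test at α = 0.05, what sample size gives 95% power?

For a one-sample z-test, n = ((z_{α/2} + z_β)·σ/δ)².
z_{α/2} = 1.960 (two-sided α = 0.05); z_β = 1.645 (power 95% → β = 0.05).
n = (3.605 × 5.3 / 4.33)² = 19.47
Round up: n = 20.

n = 20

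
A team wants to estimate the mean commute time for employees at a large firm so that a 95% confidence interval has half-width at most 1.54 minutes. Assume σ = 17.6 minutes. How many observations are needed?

502

For a mean, the margin of error is E = z·σ/√n, so n = (zσ/E)².
At 95% confidence, z = 1.960.
n = (1.960 × 17.6 / 1.54)² = 501.76
Round up: n = 502.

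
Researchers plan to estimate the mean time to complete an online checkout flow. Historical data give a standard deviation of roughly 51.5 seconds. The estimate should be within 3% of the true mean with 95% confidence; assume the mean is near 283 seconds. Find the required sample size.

For a mean, the margin of error is E = z·σ/√n, so n = (zσ/E)².
At 95% confidence, z = 1.960.
E = 3% of 283 = 8.49 seconds.
n = (1.960 × 51.5 / 8.49)² = 141.36
Round up: n = 142.

142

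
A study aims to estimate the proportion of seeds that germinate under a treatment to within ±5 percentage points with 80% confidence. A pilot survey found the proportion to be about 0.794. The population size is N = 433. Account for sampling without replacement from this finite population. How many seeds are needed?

87

For a proportion with margin E = 0.05 at 80% confidence, z = 1.282.
n = p̂(1−p̂)(z/E)² = 0.794 × 0.206 × (1.282/0.05)² = 107.53 — call this n₀.
Finite-population correction with N = 433: n = n₀ / (1 + (n₀−1)/N) = 107.53 / 1.246 = 86.30
Round up: n = 87.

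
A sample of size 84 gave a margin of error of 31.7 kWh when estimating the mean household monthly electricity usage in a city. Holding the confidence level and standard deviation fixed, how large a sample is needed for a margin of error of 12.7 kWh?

Margin of error scales as 1/√n, so n₂ = n₁·(E₁/E₂)².
n₂ = 84 × (31.7/12.7)² = 84 × 6.23 = 523.32
Round up: n₂ = 524.

524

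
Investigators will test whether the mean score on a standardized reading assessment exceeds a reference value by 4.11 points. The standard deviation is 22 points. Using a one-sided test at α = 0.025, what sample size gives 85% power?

For a one-sample z-test, n = ((z_α + z_β)·σ/δ)².
z_α = 1.960 (one-sided α = 0.025); z_β = 1.036 (power 85% → β = 0.15).
n = (2.996 × 22 / 4.11)² = 257.18
Round up: n = 258.

n = 258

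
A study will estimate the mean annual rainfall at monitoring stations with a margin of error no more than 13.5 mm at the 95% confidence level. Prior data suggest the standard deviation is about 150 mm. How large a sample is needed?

n = 475

For a mean, the margin of error is E = z·σ/√n, so n = (zσ/E)².
At 95% confidence, z = 1.960.
n = (1.960 × 150 / 13.5)² = 474.27
Round up: n = 475.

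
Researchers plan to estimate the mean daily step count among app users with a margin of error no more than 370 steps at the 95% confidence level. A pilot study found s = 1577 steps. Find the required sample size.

For a mean, the margin of error is E = z·σ/√n, so n = (zσ/E)².
At 95% confidence, z = 1.960.
n = (1.960 × 1577 / 370)² = 69.79
Round up: n = 70.

70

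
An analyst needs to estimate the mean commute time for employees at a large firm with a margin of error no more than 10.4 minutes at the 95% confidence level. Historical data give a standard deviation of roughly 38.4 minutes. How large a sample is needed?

For a mean, the margin of error is E = z·σ/√n, so n = (zσ/E)².
At 95% confidence, z = 1.960.
n = (1.960 × 38.4 / 10.4)² = 52.37
Round up: n = 53.

53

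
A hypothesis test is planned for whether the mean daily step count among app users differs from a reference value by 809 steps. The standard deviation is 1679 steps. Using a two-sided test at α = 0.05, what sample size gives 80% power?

For a one-sample z-test, n = ((z_{α/2} + z_β)·σ/δ)².
z_{α/2} = 1.960 (two-sided α = 0.05); z_β = 0.842 (power 80% → β = 0.2).
n = (2.802 × 1679 / 809)² = 33.82
Round up: n = 34.

n = 34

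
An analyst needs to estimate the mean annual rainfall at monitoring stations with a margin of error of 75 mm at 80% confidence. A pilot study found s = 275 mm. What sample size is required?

For a mean, the margin of error is E = z·σ/√n, so n = (zσ/E)².
At 80% confidence, z = 1.282.
n = (1.282 × 275 / 75)² = 22.10
Round up: n = 23.

n = 23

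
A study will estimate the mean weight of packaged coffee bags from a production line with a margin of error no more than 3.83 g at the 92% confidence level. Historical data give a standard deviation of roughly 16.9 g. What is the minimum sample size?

60

For a mean, the margin of error is E = z·σ/√n, so n = (zσ/E)².
At 92% confidence, z = 1.751.
n = (1.751 × 16.9 / 3.83)² = 59.70
Round up: n = 60.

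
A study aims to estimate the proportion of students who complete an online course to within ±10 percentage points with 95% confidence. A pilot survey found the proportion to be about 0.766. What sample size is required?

69

For a proportion with margin E = 0.1 at 95% confidence, z = 1.960.
n = p̂(1−p̂)(z/E)² = 0.766 × 0.234 × (1.960/0.1)² = 68.86
Round up: n = 69.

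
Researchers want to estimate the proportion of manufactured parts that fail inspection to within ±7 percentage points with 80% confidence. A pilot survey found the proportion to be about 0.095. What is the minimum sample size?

29

For a proportion with margin E = 0.07 at 80% confidence, z = 1.282.
n = p̂(1−p̂)(z/E)² = 0.095 × 0.905 × (1.282/0.07)² = 28.84
Round up: n = 29.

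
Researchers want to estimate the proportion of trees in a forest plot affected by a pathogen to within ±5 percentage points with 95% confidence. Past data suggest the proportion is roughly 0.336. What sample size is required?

For a proportion with margin E = 0.05 at 95% confidence, z = 1.960.
n = p̂(1−p̂)(z/E)² = 0.336 × 0.664 × (1.960/0.05)² = 342.83
Round up: n = 343.

343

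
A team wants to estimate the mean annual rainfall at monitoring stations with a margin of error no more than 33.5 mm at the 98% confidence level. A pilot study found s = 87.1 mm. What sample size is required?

37

For a mean, the margin of error is E = z·σ/√n, so n = (zσ/E)².
At 98% confidence, z = 2.326.
n = (2.326 × 87.1 / 33.5)² = 36.57
Round up: n = 37.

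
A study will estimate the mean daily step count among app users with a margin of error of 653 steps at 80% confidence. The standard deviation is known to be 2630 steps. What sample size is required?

For a mean, the margin of error is E = z·σ/√n, so n = (zσ/E)².
At 80% confidence, z = 1.282.
n = (1.282 × 2630 / 653)² = 26.66
Round up: n = 27.

n = 27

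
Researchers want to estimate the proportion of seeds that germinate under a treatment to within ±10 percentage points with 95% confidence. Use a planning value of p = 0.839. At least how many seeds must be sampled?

52

For a proportion with margin E = 0.1 at 95% confidence, z = 1.960.
n = p̂(1−p̂)(z/E)² = 0.839 × 0.161 × (1.960/0.1)² = 51.89
Round up: n = 52.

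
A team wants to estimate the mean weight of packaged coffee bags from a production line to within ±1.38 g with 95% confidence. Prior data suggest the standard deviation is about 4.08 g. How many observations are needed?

For a mean, the margin of error is E = z·σ/√n, so n = (zσ/E)².
At 95% confidence, z = 1.960.
n = (1.960 × 4.08 / 1.38)² = 33.58
Round up: n = 34.

34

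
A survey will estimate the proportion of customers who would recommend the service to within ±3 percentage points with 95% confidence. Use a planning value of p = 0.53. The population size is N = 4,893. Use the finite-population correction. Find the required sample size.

For a proportion with margin E = 0.03 at 95% confidence, z = 1.960.
n = p̂(1−p̂)(z/E)² = 0.53 × 0.47 × (1.960/0.03)² = 1063.27 — call this n₀.
Finite-population correction with N = 4,893: n = n₀ / (1 + (n₀−1)/N) = 1063.27 / 1.217 = 873.68
Round up: n = 874.

n = 874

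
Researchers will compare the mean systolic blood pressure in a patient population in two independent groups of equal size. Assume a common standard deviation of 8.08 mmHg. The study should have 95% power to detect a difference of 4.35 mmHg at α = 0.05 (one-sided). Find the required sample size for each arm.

75 per group

For two equal groups, n per group = 2·((z_α + z_β)·σ/δ)².
z_α = 1.645; z_β = 1.645 (power 95%).
n = 2 × (3.290 × 8.08 / 4.35)² = 2 × 37.35 = 74.70
Round up: n = 75 per group.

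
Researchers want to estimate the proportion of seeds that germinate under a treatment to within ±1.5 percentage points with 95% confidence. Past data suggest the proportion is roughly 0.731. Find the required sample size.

3358

For a proportion with margin E = 0.015 at 95% confidence, z = 1.960.
n = p̂(1−p̂)(z/E)² = 0.731 × 0.269 × (1.960/0.015)² = 3357.37
Round up: n = 3358.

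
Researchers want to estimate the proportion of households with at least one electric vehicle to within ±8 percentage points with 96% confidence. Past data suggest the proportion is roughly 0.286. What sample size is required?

For a proportion with margin E = 0.08 at 96% confidence, z = 2.054.
n = p̂(1−p̂)(z/E)² = 0.286 × 0.714 × (2.054/0.08)² = 134.61
Round up: n = 135.

135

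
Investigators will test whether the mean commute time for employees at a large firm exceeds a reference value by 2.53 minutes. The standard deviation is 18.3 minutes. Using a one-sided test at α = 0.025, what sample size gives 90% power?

For a one-sample z-test, n = ((z_α + z_β)·σ/δ)².
z_α = 1.960 (one-sided α = 0.025); z_β = 1.282 (power 90% → β = 0.1).
n = (3.242 × 18.3 / 2.53)² = 549.90
Round up: n = 550.

550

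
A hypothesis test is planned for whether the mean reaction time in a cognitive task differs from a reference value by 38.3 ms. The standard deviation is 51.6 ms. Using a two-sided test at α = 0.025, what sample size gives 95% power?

28

For a one-sample z-test, n = ((z_{α/2} + z_β)·σ/δ)².
z_{α/2} = 2.241 (two-sided α = 0.025); z_β = 1.645 (power 95% → β = 0.05).
n = (3.886 × 51.6 / 38.3)² = 27.41
Round up: n = 28.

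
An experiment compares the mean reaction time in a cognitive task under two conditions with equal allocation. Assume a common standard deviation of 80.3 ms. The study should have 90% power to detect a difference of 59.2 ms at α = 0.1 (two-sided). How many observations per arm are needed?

32 per group

For two equal groups, n per group = 2·((z_{α/2} + z_β)·σ/δ)².
z_{α/2} = 1.645; z_β = 1.282 (power 90%).
n = 2 × (2.927 × 80.3 / 59.2)² = 2 × 15.76 = 31.52
Round up: n = 32 per group.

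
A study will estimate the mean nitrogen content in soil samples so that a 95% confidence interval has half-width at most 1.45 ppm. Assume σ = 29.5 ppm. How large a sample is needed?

1591

For a mean, the margin of error is E = z·σ/√n, so n = (zσ/E)².
At 95% confidence, z = 1.960.
n = (1.960 × 29.5 / 1.45)² = 1590.08
Round up: n = 1591.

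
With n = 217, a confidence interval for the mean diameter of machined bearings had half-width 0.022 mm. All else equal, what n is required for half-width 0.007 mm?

Margin of error scales as 1/√n, so n₂ = n₁·(E₁/E₂)².
n₂ = 217 × (0.022/0.007)² = 217 × 9.878 = 2143.53
Round up: n₂ = 2144.

2144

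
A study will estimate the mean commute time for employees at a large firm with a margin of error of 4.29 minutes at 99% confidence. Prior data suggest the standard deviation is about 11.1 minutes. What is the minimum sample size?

For a mean, the margin of error is E = z·σ/√n, so n = (zσ/E)².
At 99% confidence, z = 2.576.
n = (2.576 × 11.1 / 4.29)² = 44.42
Round up: n = 45.

45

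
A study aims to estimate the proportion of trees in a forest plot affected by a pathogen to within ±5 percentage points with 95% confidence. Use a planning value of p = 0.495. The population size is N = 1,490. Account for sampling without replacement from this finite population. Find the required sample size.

n = 306

For a proportion with margin E = 0.05 at 95% confidence, z = 1.960.
n = p̂(1−p̂)(z/E)² = 0.495 × 0.505 × (1.960/0.05)² = 384.12 — call this n₀.
Finite-population correction with N = 1,490: n = n₀ / (1 + (n₀−1)/N) = 384.12 / 1.257 = 305.58
Round up: n = 306.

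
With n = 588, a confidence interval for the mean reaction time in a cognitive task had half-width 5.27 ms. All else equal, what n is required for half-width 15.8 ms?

Margin of error scales as 1/√n, so n₂ = n₁·(E₁/E₂)².
n₂ = 588 × (5.27/15.8)² = 588 × 0.1113 = 65.44
Round up: n₂ = 66.

66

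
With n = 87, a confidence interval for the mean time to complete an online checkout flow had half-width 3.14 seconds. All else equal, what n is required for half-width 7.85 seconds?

Margin of error scales as 1/√n, so n₂ = n₁·(E₁/E₂)².
n₂ = 87 × (3.14/7.85)² = 87 × 0.16 = 13.92
Round up: n₂ = 14.

14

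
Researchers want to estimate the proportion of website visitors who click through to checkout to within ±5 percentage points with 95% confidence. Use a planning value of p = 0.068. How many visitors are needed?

For a proportion with margin E = 0.05 at 95% confidence, z = 1.960.
n = p̂(1−p̂)(z/E)² = 0.068 × 0.932 × (1.960/0.05)² = 97.39
Round up: n = 98.

n = 98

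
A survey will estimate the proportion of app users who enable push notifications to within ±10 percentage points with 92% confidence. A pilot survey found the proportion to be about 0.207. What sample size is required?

For a proportion with margin E = 0.1 at 92% confidence, z = 1.751.
n = p̂(1−p̂)(z/E)² = 0.207 × 0.793 × (1.751/0.1)² = 50.33
Round up: n = 51.

51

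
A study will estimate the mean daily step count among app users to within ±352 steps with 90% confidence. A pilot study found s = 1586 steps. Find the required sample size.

55

For a mean, the margin of error is E = z·σ/√n, so n = (zσ/E)².
At 90% confidence, z = 1.645.
n = (1.645 × 1586 / 352)² = 54.94
Round up: n = 55.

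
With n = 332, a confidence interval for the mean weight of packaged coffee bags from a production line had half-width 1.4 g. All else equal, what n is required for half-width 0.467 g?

2984

Margin of error scales as 1/√n, so n₂ = n₁·(E₁/E₂)².
n₂ = 332 × (1.4/0.467)² = 332 × 8.987 = 2983.68
Round up: n₂ = 2984.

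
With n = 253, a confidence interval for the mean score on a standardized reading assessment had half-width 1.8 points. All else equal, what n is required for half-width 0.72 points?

Margin of error scales as 1/√n, so n₂ = n₁·(E₁/E₂)².
n₂ = 253 × (1.8/0.72)² = 253 × 6.25 = 1581.25
Round up: n₂ = 1582.

1582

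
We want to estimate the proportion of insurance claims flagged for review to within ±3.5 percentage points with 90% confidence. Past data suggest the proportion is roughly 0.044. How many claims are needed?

n = 93

For a proportion with margin E = 0.035 at 90% confidence, z = 1.645.
n = p̂(1−p̂)(z/E)² = 0.044 × 0.956 × (1.645/0.035)² = 92.92
Round up: n = 93.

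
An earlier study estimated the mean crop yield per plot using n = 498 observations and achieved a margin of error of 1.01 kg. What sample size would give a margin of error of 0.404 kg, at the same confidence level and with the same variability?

n = 3113

Margin of error scales as 1/√n, so n₂ = n₁·(E₁/E₂)².
n₂ = 498 × (1.01/0.404)² = 498 × 6.25 = 3112.50
Round up: n₂ = 3113.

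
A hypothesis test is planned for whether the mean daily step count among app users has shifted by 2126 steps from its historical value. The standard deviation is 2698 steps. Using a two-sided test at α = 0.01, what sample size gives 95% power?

29

For a one-sample z-test, n = ((z_{α/2} + z_β)·σ/δ)².
z_{α/2} = 2.576 (two-sided α = 0.01); z_β = 1.645 (power 95% → β = 0.05).
n = (4.221 × 2698 / 2126)² = 28.69
Round up: n = 29.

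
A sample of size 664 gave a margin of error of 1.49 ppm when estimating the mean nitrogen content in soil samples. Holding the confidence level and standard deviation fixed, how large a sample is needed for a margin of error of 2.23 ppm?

Margin of error scales as 1/√n, so n₂ = n₁·(E₁/E₂)².
n₂ = 664 × (1.49/2.23)² = 664 × 0.4464 = 296.41
Round up: n₂ = 297.

297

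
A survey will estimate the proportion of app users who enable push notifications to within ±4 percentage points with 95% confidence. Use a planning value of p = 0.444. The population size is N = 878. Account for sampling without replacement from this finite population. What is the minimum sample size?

355

For a proportion with margin E = 0.04 at 95% confidence, z = 1.960.
n = p̂(1−p̂)(z/E)² = 0.444 × 0.556 × (1.960/0.04)² = 592.72 — call this n₀.
Finite-population correction with N = 878: n = n₀ / (1 + (n₀−1)/N) = 592.72 / 1.674 = 354.07
Round up: n = 355.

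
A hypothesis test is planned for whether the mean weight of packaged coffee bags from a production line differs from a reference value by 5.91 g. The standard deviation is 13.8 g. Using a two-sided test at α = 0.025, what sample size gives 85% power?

59

For a one-sample z-test, n = ((z_{α/2} + z_β)·σ/δ)².
z_{α/2} = 2.241 (two-sided α = 0.025); z_β = 1.036 (power 85% → β = 0.15).
n = (3.277 × 13.8 / 5.91)² = 58.55
Round up: n = 59.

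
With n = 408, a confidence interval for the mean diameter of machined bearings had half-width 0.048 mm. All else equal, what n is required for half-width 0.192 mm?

Margin of error scales as 1/√n, so n₂ = n₁·(E₁/E₂)².
n₂ = 408 × (0.048/0.192)² = 408 × 0.0625 = 25.50
Round up: n₂ = 26.

n = 26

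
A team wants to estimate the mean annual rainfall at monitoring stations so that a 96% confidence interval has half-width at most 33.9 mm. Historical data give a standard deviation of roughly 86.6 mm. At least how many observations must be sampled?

28

For a mean, the margin of error is E = z·σ/√n, so n = (zσ/E)².
At 96% confidence, z = 2.054.
n = (2.054 × 86.6 / 33.9)² = 27.53
Round up: n = 28.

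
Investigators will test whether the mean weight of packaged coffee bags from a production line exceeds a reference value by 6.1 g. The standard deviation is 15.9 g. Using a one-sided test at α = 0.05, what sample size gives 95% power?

For a one-sample z-test, n = ((z_α + z_β)·σ/δ)².
z_α = 1.645 (one-sided α = 0.05); z_β = 1.645 (power 95% → β = 0.05).
n = (3.290 × 15.9 / 6.1)² = 73.54
Round up: n = 74.

74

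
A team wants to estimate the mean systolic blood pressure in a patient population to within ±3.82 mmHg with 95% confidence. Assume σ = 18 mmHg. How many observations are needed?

For a mean, the margin of error is E = z·σ/√n, so n = (zσ/E)².
At 95% confidence, z = 1.960.
n = (1.960 × 18 / 3.82)² = 85.30
Round up: n = 86.

n = 86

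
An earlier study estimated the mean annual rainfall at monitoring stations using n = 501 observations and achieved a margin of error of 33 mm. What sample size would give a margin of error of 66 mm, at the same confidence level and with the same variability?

126

Margin of error scales as 1/√n, so n₂ = n₁·(E₁/E₂)².
n₂ = 501 × (33/66)² = 501 × 0.25 = 125.25
Round up: n₂ = 126.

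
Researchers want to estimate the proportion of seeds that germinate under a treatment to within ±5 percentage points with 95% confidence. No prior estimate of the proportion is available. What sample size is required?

For a proportion with margin E = 0.05 at 95% confidence, z = 1.960.
With no prior estimate, use p = 0.5, which maximizes p(1−p) at 0.25.
n = 0.25 × (z/E)² = 0.25 × (1.960/0.05)² = 384.16
Round up: n = 385.

n = 385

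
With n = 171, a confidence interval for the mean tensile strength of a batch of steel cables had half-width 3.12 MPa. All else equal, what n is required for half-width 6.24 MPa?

43

Margin of error scales as 1/√n, so n₂ = n₁·(E₁/E₂)².
n₂ = 171 × (3.12/6.24)² = 171 × 0.25 = 42.75
Round up: n₂ = 43.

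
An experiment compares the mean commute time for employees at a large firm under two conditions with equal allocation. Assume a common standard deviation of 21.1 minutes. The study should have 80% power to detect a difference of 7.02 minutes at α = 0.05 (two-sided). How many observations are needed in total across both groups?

For two equal groups, n per group = 2·((z_{α/2} + z_β)·σ/δ)².
z_{α/2} = 1.960; z_β = 0.842 (power 80%).
n = 2 × (2.802 × 21.1 / 7.02)² = 2 × 70.93 = 141.86
Round up: n = 142 per group.
Total across both groups: 2 × 142 = 284.

284 total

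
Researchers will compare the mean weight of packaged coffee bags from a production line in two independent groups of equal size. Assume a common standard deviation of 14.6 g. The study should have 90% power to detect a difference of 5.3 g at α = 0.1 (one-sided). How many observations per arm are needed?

100 per group

For two equal groups, n per group = 2·((z_α + z_β)·σ/δ)².
z_α = 1.282; z_β = 1.282 (power 90%).
n = 2 × (2.564 × 14.6 / 5.3)² = 2 × 49.89 = 99.78
Round up: n = 100 per group.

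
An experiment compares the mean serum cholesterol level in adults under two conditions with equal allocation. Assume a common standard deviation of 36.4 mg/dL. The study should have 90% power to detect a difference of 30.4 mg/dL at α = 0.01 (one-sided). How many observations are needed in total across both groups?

For two equal groups, n per group = 2·((z_α + z_β)·σ/δ)².
z_α = 2.326; z_β = 1.282 (power 90%).
n = 2 × (3.608 × 36.4 / 30.4)² = 2 × 18.66 = 37.32
Round up: n = 38 per group.
Total across both groups: 2 × 38 = 76.

76 total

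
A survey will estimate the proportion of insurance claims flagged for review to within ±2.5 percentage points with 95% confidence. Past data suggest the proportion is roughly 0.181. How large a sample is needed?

For a proportion with margin E = 0.025 at 95% confidence, z = 1.960.
n = p̂(1−p̂)(z/E)² = 0.181 × 0.819 × (1.960/0.025)² = 911.16
Round up: n = 912.

912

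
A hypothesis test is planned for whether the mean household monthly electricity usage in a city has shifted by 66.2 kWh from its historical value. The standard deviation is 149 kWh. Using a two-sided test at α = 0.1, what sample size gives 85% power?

37

For a one-sample z-test, n = ((z_{α/2} + z_β)·σ/δ)².
z_{α/2} = 1.645 (two-sided α = 0.1); z_β = 1.036 (power 85% → β = 0.15).
n = (2.681 × 149 / 66.2)² = 36.41
Round up: n = 37.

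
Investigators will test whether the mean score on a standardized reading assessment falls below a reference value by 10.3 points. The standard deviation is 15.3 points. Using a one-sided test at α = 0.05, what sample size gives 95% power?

For a one-sample z-test, n = ((z_α + z_β)·σ/δ)².
z_α = 1.645 (one-sided α = 0.05); z_β = 1.645 (power 95% → β = 0.05).
n = (3.290 × 15.3 / 10.3)² = 23.88
Round up: n = 24.

24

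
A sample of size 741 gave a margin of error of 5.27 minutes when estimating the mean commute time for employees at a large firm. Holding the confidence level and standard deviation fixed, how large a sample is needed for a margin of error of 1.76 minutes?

Margin of error scales as 1/√n, so n₂ = n₁·(E₁/E₂)².
n₂ = 741 × (5.27/1.76)² = 741 × 8.966 = 6643.81
Round up: n₂ = 6644.

n = 6644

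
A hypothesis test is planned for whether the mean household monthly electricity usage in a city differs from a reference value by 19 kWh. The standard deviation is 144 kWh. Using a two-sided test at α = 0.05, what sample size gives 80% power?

451

For a one-sample z-test, n = ((z_{α/2} + z_β)·σ/δ)².
z_{α/2} = 1.960 (two-sided α = 0.05); z_β = 0.842 (power 80% → β = 0.2).
n = (2.802 × 144 / 19)² = 450.98
Round up: n = 451.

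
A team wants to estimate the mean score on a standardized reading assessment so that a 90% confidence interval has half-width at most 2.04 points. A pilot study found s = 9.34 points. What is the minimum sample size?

For a mean, the margin of error is E = z·σ/√n, so n = (zσ/E)².
At 90% confidence, z = 1.645.
n = (1.645 × 9.34 / 2.04)² = 56.72
Round up: n = 57.

n = 57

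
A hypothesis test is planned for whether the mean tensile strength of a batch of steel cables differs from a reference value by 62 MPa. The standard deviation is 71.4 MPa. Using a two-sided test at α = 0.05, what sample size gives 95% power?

18

For a one-sample z-test, n = ((z_{α/2} + z_β)·σ/δ)².
z_{α/2} = 1.960 (two-sided α = 0.05); z_β = 1.645 (power 95% → β = 0.05).
n = (3.605 × 71.4 / 62)² = 17.24
Round up: n = 18.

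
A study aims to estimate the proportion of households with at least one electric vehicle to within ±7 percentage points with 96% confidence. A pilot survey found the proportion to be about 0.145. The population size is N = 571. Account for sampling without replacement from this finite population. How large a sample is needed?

For a proportion with margin E = 0.07 at 96% confidence, z = 2.054.
n = p̂(1−p̂)(z/E)² = 0.145 × 0.855 × (2.054/0.07)² = 106.74 — call this n₀.
Finite-population correction with N = 571: n = n₀ / (1 + (n₀−1)/N) = 106.74 / 1.185 = 90.08
Round up: n = 91.

91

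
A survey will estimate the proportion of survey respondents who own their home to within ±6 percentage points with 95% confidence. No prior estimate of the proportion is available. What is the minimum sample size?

267

For a proportion with margin E = 0.06 at 95% confidence, z = 1.960.
With no prior estimate, use p = 0.5, which maximizes p(1−p) at 0.25.
n = 0.25 × (z/E)² = 0.25 × (1.960/0.06)² = 266.78
Round up: n = 267.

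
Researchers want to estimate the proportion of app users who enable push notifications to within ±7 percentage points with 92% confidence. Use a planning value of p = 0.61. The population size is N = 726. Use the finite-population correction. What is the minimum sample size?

n = 124

For a proportion with margin E = 0.07 at 92% confidence, z = 1.751.
n = p̂(1−p̂)(z/E)² = 0.61 × 0.39 × (1.751/0.07)² = 148.86 — call this n₀.
Finite-population correction with N = 726: n = n₀ / (1 + (n₀−1)/N) = 148.86 / 1.204 = 123.64
Round up: n = 124.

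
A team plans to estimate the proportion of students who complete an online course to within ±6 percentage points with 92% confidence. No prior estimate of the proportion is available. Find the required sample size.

n = 213

For a proportion with margin E = 0.06 at 92% confidence, z = 1.751.
With no prior estimate, use p = 0.5, which maximizes p(1−p) at 0.25.
n = 0.25 × (z/E)² = 0.25 × (1.751/0.06)² = 212.92
Round up: n = 213.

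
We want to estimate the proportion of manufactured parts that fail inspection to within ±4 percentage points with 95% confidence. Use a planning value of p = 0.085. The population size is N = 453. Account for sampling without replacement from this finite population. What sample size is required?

For a proportion with margin E = 0.04 at 95% confidence, z = 1.960.
n = p̂(1−p̂)(z/E)² = 0.085 × 0.915 × (1.960/0.04)² = 186.74 — call this n₀.
Finite-population correction with N = 453: n = n₀ / (1 + (n₀−1)/N) = 186.74 / 1.41 = 132.44
Round up: n = 133.

133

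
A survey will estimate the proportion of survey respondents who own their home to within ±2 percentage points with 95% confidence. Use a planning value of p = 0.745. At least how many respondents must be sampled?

n = 1825

For a proportion with margin E = 0.02 at 95% confidence, z = 1.960.
n = p̂(1−p̂)(z/E)² = 0.745 × 0.255 × (1.960/0.02)² = 1824.52
Round up: n = 1825.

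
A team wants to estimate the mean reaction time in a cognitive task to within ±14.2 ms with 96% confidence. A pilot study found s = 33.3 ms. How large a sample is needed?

24

For a mean, the margin of error is E = z·σ/√n, so n = (zσ/E)².
At 96% confidence, z = 2.054.
n = (2.054 × 33.3 / 14.2)² = 23.20
Round up: n = 24.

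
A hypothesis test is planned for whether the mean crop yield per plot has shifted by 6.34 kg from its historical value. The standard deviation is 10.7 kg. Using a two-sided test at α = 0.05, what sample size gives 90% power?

For a one-sample z-test, n = ((z_{α/2} + z_β)·σ/δ)².
z_{α/2} = 1.960 (two-sided α = 0.05); z_β = 1.282 (power 90% → β = 0.1).
n = (3.242 × 10.7 / 6.34)² = 29.94
Round up: n = 30.

30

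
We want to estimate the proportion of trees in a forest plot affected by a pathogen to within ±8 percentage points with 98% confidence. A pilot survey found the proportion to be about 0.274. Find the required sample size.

n = 169

For a proportion with margin E = 0.08 at 98% confidence, z = 2.326.
n = p̂(1−p̂)(z/E)² = 0.274 × 0.726 × (2.326/0.08)² = 168.16
Round up: n = 169.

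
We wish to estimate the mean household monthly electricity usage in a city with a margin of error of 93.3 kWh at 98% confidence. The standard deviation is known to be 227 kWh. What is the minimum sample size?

33

For a mean, the margin of error is E = z·σ/√n, so n = (zσ/E)².
At 98% confidence, z = 2.326.
n = (2.326 × 227 / 93.3)² = 32.03
Round up: n = 33.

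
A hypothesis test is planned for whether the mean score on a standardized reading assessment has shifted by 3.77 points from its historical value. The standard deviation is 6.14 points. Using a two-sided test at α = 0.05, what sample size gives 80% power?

For a one-sample z-test, n = ((z_{α/2} + z_β)·σ/δ)².
z_{α/2} = 1.960 (two-sided α = 0.05); z_β = 0.842 (power 80% → β = 0.2).
n = (2.802 × 6.14 / 3.77)² = 20.83
Round up: n = 21.

n = 21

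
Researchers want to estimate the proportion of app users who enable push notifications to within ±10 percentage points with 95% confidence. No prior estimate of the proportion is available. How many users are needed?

For a proportion with margin E = 0.1 at 95% confidence, z = 1.960.
With no prior estimate, use p = 0.5, which maximizes p(1−p) at 0.25.
n = 0.25 × (z/E)² = 0.25 × (1.960/0.1)² = 96.04
Round up: n = 97.

97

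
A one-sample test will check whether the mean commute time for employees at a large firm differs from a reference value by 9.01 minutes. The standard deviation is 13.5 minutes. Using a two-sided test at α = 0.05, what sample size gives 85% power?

For a one-sample z-test, n = ((z_{α/2} + z_β)·σ/δ)².
z_{α/2} = 1.960 (two-sided α = 0.05); z_β = 1.036 (power 85% → β = 0.15).
n = (2.996 × 13.5 / 9.01)² = 20.15
Round up: n = 21.

21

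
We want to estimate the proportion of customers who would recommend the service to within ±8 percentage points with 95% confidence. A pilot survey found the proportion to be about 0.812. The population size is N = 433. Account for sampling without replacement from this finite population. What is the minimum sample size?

For a proportion with margin E = 0.08 at 95% confidence, z = 1.960.
n = p̂(1−p̂)(z/E)² = 0.812 × 0.188 × (1.960/0.08)² = 91.63 — call this n₀.
Finite-population correction with N = 433: n = n₀ / (1 + (n₀−1)/N) = 91.63 / 1.209 = 75.79
Round up: n = 76.

76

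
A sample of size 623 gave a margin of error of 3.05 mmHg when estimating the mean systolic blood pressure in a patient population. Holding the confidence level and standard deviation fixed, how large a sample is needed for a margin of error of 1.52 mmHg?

Margin of error scales as 1/√n, so n₂ = n₁·(E₁/E₂)².
n₂ = 623 × (3.05/1.52)² = 623 × 4.026 = 2508.20
Round up: n₂ = 2509.

2509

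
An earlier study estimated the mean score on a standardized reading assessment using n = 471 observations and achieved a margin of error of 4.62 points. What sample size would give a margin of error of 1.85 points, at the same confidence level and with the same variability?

n = 2938

Margin of error scales as 1/√n, so n₂ = n₁·(E₁/E₂)².
n₂ = 471 × (4.62/1.85)² = 471 × 6.236 = 2937.16
Round up: n₂ = 2938.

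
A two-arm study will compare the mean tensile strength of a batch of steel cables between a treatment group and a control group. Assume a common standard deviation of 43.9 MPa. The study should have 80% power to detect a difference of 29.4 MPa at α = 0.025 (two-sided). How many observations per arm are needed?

For two equal groups, n per group = 2·((z_{α/2} + z_β)·σ/δ)².
z_{α/2} = 2.241; z_β = 0.842 (power 80%).
n = 2 × (3.083 × 43.9 / 29.4)² = 2 × 21.19 = 42.38
Round up: n = 43 per group.

43 per group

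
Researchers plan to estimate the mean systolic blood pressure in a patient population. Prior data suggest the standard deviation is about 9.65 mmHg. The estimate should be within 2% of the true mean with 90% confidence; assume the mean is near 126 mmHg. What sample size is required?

For a mean, the margin of error is E = z·σ/√n, so n = (zσ/E)².
At 90% confidence, z = 1.645.
E = 2% of 126 = 2.52 mmHg.
n = (1.645 × 9.65 / 2.52)² = 39.68
Round up: n = 40.

40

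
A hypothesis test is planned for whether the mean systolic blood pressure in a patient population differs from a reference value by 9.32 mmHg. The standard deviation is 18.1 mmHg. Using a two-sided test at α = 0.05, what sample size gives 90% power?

40

For a one-sample z-test, n = ((z_{α/2} + z_β)·σ/δ)².
z_{α/2} = 1.960 (two-sided α = 0.05); z_β = 1.282 (power 90% → β = 0.1).
n = (3.242 × 18.1 / 9.32)² = 39.64
Round up: n = 40.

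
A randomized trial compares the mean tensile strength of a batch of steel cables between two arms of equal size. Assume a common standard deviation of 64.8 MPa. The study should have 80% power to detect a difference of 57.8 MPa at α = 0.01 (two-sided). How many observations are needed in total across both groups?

60 total

For two equal groups, n per group = 2·((z_{α/2} + z_β)·σ/δ)².
z_{α/2} = 2.576; z_β = 0.842 (power 80%).
n = 2 × (3.418 × 64.8 / 57.8)² = 2 × 14.68 = 29.36
Round up: n = 30 per group.
Total across both groups: 2 × 30 = 60.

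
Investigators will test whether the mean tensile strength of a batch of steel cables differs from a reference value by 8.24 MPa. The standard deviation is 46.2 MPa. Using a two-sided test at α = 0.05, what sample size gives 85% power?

For a one-sample z-test, n = ((z_{α/2} + z_β)·σ/δ)².
z_{α/2} = 1.960 (two-sided α = 0.05); z_β = 1.036 (power 85% → β = 0.15).
n = (2.996 × 46.2 / 8.24)² = 282.17
Round up: n = 283.

n = 283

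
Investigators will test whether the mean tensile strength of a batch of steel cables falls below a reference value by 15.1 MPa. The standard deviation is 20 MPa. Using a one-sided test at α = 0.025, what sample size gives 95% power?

For a one-sample z-test, n = ((z_α + z_β)·σ/δ)².
z_α = 1.960 (one-sided α = 0.025); z_β = 1.645 (power 95% → β = 0.05).
n = (3.605 × 20 / 15.1)² = 22.80
Round up: n = 23.

23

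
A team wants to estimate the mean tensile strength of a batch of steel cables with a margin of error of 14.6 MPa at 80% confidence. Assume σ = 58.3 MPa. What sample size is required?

27

For a mean, the margin of error is E = z·σ/√n, so n = (zσ/E)².
At 80% confidence, z = 1.282.
n = (1.282 × 58.3 / 14.6)² = 26.21
Round up: n = 27.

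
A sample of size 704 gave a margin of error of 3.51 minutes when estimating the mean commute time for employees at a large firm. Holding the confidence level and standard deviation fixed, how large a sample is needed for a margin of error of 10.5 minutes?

n = 79

Margin of error scales as 1/√n, so n₂ = n₁·(E₁/E₂)².
n₂ = 704 × (3.51/10.5)² = 704 × 0.1117 = 78.64
Round up: n₂ = 79.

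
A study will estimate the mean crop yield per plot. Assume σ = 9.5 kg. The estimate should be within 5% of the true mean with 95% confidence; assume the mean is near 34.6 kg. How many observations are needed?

116

For a mean, the margin of error is E = z·σ/√n, so n = (zσ/E)².
At 95% confidence, z = 1.960.
E = 5% of 34.6 = 1.73 kg.
n = (1.960 × 9.5 / 1.73)² = 115.84
Round up: n = 116.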